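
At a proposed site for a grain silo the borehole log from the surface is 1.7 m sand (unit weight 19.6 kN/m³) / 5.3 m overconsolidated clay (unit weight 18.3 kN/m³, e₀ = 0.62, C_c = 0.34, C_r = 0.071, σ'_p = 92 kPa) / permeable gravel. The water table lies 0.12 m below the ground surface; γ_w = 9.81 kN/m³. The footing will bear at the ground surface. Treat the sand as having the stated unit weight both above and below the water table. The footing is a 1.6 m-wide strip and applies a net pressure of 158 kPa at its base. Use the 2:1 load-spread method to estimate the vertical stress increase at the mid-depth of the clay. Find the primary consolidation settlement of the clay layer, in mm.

S_c ≈ 72.6 mm

Mid-depth of clay below the ground surface: z = 1.7 + 5.3/2 = 4.35 m.
Total vertical stress at mid-clay: σ_v = 19.6×1.7 + 18.3×2.65 = 81.815 kPa.
Pore pressure: u = 9.81×(4.35 − 0.12) = 41.496 kPa.
Initial effective stress: σ'_0 = σ_v − u = 81.815 − 41.496 = 40.319 kPa.
Stress increase at mid-clay by the 2:1 spreading method:
Δσ = qB/(B+z) = 158×1.6/(1.6+4.35) = 42.487 kPa
Final effective stress: σ'_f = 40.319 + 42.487 = 82.806 kPa.
σ'_f = 82.806 ≤ σ'_p = 92 kPa, so the clay remains overconsolidated and only the recompression index applies:
S_c = C_r·H/(1+e₀)·log₁₀(σ'_f/σ'_0) = 0.071×5.3/1.62×log₁₀(82.806/40.319)
    = 0.23228 × 0.31255 = 0.0726 m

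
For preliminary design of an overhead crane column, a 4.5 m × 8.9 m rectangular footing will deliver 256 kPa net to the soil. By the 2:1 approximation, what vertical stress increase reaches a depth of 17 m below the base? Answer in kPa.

Δσ_z ≈ 18.4 kPa

By the 2:1 method the load spreads at 1 horizontal : 2 vertical, so at depth z the loaded area has grown by z in each plan dimension:
Δσ = qBL/((B+z)(L+z)) = 256×4.5×8.9/((4.5+17)(8.9+17)) = 18.412 kPa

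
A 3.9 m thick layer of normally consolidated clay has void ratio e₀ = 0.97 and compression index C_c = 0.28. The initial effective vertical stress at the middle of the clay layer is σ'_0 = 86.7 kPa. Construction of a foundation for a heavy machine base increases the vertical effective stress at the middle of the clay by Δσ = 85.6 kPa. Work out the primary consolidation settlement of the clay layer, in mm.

S_c ≈ 165 mm

Final effective stress: σ'_f = σ'_0 + Δσ = 86.7 + 85.6 = 172.3 kPa.
Normally consolidated clay, so the full stress increment lies on the virgin compression line:
S_c = C_c·H/(1+e₀)·log₁₀(σ'_f/σ'_0) = 0.28×3.9/(1+0.97)×log₁₀(172.3/86.7)
    = 0.55431 × 0.29827 = 0.1653 m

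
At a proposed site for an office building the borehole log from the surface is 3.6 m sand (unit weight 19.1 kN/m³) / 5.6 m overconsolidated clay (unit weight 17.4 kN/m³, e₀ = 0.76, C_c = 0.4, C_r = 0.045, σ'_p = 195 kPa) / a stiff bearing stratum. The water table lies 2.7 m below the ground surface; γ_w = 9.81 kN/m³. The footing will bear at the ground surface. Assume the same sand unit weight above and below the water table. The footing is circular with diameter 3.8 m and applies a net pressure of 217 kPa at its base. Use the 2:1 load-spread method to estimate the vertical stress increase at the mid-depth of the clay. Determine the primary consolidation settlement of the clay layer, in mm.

Mid-depth of clay below the ground surface: z = 3.6 + 5.6/2 = 6.4 m.
Total vertical stress at mid-clay: σ_v = 19.1×3.6 + 17.4×2.8 = 117.48 kPa.
Pore pressure: u = 9.81×(6.4 − 2.7) = 36.297 kPa.
Initial effective stress: σ'_0 = σ_v − u = 117.48 − 36.297 = 81.183 kPa.
Stress increase at mid-clay by the 2:1 spreading method:
Δσ ≈ qD²/(D+z)² = 217×3.8²/(3.8+6.4)² = 30.118 kPa
Final effective stress: σ'_f = 81.183 + 30.118 = 111.3 kPa.
σ'_f = 111.3 ≤ σ'_p = 195 kPa, so the clay remains overconsolidated and only the recompression index applies:
S_c = C_r·H/(1+e₀)·log₁₀(σ'_f/σ'_0) = 0.045×5.6/1.76×log₁₀(111.3/81.183)
    = 0.14318 × 0.13703 = 0.01962 m

S_c ≈ 19.6 mm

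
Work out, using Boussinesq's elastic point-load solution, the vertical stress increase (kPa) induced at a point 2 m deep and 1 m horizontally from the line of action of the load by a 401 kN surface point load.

Δσ_z ≈ 27.4 kPa

Boussinesq vertical stress below a point load on an elastic half-space:
Δσ_z = 3P/(2πz²) · [1 + (r/z)²]^(−5/2)
r/z = 1/2 = 0.5; [1+(r/z)²]^(−5/2) = 0.57243.
Δσ_z = 3×401/(2π×2²) × 0.57243 = 47.866 × 0.57243 = 27.4 kPa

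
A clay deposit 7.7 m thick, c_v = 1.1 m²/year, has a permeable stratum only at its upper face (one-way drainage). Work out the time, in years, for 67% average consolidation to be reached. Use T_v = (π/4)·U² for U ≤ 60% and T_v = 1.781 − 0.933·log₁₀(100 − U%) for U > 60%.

Drainage path length: H_d = H = 7.7 m (single drainage).
U > 60%: T_v = 1.781 − 0.933·log₁₀(100 − 67) = 0.36423.
t = T_v·H_d²/c_v = 0.36423×7.7²/1.1 = 19.63 years.

t ≈ 19.6 years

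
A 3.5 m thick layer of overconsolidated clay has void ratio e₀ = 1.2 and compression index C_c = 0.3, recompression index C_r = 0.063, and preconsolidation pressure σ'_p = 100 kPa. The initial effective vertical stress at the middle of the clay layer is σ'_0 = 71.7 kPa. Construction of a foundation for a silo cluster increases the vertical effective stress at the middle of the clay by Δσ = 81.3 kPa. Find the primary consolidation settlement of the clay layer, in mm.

Final effective stress: σ'_f = 71.7 + 81.3 = 153 kPa.
σ'_f = 153 > σ'_p = 100 kPa, so the stress path crosses the preconsolidation pressure — recompression up to σ'_p, then virgin compression beyond:
S_c = H/(1+e₀)·[C_r·log₁₀(σ'_p/σ'_0) + C_c·log₁₀(σ'_f/σ'_p)]
    = 3.5/2.2 × [0.063×log₁₀(100/71.7) + 0.3×log₁₀(153/100)]
    = 1.5909 × [0.0091023 + 0.055407] = 0.1026 m

S_c ≈ 103 mm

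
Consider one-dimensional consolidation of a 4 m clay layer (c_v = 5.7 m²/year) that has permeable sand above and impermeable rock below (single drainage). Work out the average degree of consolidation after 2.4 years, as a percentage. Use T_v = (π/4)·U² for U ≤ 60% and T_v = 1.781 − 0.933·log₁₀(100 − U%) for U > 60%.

Drainage path length: H_d = H = 4 m (single drainage).
T_v = c_v·t/H_d² = 5.7×2.4/4² = 0.855.
T_v = 0.855 corresponds to the U > 60% branch:
U = 1 − 10^((1.781 − T_v)/0.933)/100 = 0.9017

U ≈ 90.2 %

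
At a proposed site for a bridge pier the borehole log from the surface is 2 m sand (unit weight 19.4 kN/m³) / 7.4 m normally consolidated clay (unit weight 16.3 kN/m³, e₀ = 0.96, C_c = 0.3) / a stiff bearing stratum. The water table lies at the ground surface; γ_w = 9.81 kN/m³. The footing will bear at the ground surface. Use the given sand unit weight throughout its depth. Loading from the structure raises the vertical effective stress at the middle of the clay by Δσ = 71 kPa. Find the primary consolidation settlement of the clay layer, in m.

Mid-depth of clay below the ground surface: z = 2 + 7.4/2 = 5.7 m.
Total vertical stress at mid-clay: σ_v = 19.4×2 + 16.3×3.7 = 99.11 kPa.
Pore pressure: u = 9.81×(5.7 − 0) = 55.917 kPa.
Initial effective stress: σ'_0 = σ_v − u = 99.11 − 55.917 = 43.193 kPa.
Final effective stress: σ'_f = σ'_0 + Δσ = 43.193 + 71 = 114.19 kPa.
Normally consolidated clay, so the full stress increment lies on the virgin compression line:
S_c = C_c·H/(1+e₀)·log₁₀(σ'_f/σ'_0) = 0.3×7.4/(1+0.96)×log₁₀(114.19/43.193)
    = 1.1327 × 0.42221 = 0.4782 m

S_c ≈ 0.478 m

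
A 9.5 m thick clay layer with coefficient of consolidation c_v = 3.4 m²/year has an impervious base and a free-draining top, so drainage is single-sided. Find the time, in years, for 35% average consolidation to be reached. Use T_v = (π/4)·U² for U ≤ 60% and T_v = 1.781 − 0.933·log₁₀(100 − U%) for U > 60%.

Drainage path length: H_d = H = 9.5 m (single drainage).
U ≤ 60%: T_v = (π/4)·U² = (π/4)×0.35² = 0.096211.
t = T_v·H_d²/c_v = 0.096211×9.5²/3.4 = 2.554 years.

t ≈ 2.55 years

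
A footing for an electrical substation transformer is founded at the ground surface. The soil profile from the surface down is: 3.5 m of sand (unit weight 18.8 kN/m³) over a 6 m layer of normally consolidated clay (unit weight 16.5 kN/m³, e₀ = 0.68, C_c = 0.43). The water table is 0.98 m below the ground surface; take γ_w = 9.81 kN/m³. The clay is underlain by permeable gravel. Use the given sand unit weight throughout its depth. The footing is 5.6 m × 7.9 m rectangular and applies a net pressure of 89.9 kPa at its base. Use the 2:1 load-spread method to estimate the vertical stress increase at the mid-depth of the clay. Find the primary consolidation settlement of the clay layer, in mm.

S_c ≈ 212 mm

Mid-depth of clay below the ground surface: z = 3.5 + 6/2 = 6.5 m.
Total vertical stress at mid-clay: σ_v = 18.8×3.5 + 16.5×3 = 115.3 kPa.
Pore pressure: u = 9.81×(6.5 − 0.98) = 54.151 kPa.
Initial effective stress: σ'_0 = σ_v − u = 115.3 − 54.151 = 61.149 kPa.
Stress increase at mid-clay by the 2:1 spreading method:
Δσ = qBL/((B+z)(L+z)) = 89.9×5.6×7.9/((5.6+6.5)(7.9+6.5)) = 22.826 kPa
Final effective stress: σ'_f = σ'_0 + Δσ = 61.149 + 22.826 = 83.975 kPa.
Normally consolidated clay, so the full stress increment lies on the virgin compression line:
S_c = C_c·H/(1+e₀)·log₁₀(σ'_f/σ'_0) = 0.43×6/(1+0.68)×log₁₀(83.975/61.149)
    = 1.5357 × 0.13776 = 0.2116 m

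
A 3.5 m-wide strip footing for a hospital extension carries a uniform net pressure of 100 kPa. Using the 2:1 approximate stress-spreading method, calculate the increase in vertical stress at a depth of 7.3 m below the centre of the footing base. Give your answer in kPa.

Δσ_z ≈ 32.4 kPa

By the 2:1 method the load spreads at 1 horizontal : 2 vertical, so at depth z the loaded area has grown by z in each plan dimension:
Δσ = qB/(B+z) = 100×3.5/(3.5+7.3) = 32.407 kPa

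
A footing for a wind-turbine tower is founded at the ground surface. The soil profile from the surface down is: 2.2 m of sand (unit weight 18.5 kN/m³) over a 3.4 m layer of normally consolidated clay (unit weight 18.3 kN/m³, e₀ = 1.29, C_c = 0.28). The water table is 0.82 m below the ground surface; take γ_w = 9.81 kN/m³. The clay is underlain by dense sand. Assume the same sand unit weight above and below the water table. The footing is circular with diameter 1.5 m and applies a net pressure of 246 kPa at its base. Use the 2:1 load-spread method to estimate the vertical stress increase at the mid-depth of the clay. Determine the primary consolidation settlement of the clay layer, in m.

S_c ≈ 0.0679 m

Mid-depth of clay below the ground surface: z = 2.2 + 3.4/2 = 3.9 m.
Total vertical stress at mid-clay: σ_v = 18.5×2.2 + 18.3×1.7 = 71.81 kPa.
Pore pressure: u = 9.81×(3.9 − 0.82) = 30.215 kPa.
Initial effective stress: σ'_0 = σ_v − u = 71.81 − 30.215 = 41.595 kPa.
Stress increase at mid-clay by the 2:1 spreading method:
Δσ ≈ qD²/(D+z)² = 246×1.5²/(1.5+3.9)² = 18.981 kPa
Final effective stress: σ'_f = σ'_0 + Δσ = 41.595 + 18.981 = 60.576 kPa.
Normally consolidated clay, so the full stress increment lies on the virgin compression line:
S_c = C_c·H/(1+e₀)·log₁₀(σ'_f/σ'_0) = 0.28×3.4/(1+1.29)×log₁₀(60.576/41.595)
    = 0.41572 × 0.16326 = 0.06787 m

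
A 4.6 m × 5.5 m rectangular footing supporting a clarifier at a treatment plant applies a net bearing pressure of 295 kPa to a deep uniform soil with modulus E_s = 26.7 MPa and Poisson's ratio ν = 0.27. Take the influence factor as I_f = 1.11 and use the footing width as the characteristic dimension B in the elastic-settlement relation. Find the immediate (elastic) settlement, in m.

S_e ≈ 0.0523 m

Immediate (elastic) settlement: S_e = q·B·(1−ν²)/E_s · I_f.
E_s = 26.7 MPa = 26700 kPa.
S_e = 295 × 4.6 × (1 − 0.27²) / 26700 × 1.11
    = 295 × 4.6 × 0.9271 / 26700 × 1.11
    = 0.0523 m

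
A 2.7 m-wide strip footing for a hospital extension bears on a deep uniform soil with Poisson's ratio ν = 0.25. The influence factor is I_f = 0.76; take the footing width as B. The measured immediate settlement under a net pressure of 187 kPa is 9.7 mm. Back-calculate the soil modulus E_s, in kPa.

E_s ≈ 37100 kPa

S_e = q·B·(1−ν²)/E_s · I_f  ⇒  E_s = q·B·(1−ν²)·I_f / S_e.
E_s = 187 × 2.7 × 0.9375 × 0.76 / 0.0097 = 37090 kPa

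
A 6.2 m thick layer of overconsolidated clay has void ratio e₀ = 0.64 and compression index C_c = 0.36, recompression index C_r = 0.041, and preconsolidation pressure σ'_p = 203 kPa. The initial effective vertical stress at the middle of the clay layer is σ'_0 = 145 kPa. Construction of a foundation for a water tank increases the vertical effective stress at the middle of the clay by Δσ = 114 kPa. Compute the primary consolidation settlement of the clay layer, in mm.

Final effective stress: σ'_f = 145 + 114 = 259 kPa.
σ'_f = 259 > σ'_p = 203 kPa, so the stress path crosses the preconsolidation pressure — recompression up to σ'_p, then virgin compression beyond:
S_c = H/(1+e₀)·[C_r·log₁₀(σ'_p/σ'_0) + C_c·log₁₀(σ'_f/σ'_p)]
    = 6.2/1.64 × [0.041×log₁₀(203/145) + 0.36×log₁₀(259/203)]
    = 3.7805 × [0.0059912 + 0.038089] = 0.1666 m

S_c ≈ 167 mm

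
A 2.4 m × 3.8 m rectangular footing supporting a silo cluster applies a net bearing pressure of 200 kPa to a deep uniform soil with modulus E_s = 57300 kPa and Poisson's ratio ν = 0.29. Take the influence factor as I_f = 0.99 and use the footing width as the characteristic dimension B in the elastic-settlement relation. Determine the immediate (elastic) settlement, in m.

Immediate (elastic) settlement: S_e = q·B·(1−ν²)/E_s · I_f.
S_e = 200 × 2.4 × (1 − 0.29²) / 57300 × 0.99
    = 200 × 2.4 × 0.9159 / 57300 × 0.99
    = 0.007596 m

S_e ≈ 0.0076 m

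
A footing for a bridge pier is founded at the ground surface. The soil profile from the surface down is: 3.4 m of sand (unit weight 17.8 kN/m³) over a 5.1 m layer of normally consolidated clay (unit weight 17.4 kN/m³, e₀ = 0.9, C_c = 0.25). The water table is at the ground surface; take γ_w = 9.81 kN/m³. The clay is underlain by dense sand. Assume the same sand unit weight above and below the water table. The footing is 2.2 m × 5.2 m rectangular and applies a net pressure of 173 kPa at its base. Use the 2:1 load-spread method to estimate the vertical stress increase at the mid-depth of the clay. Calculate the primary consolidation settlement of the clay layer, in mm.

S_c ≈ 112 mm

Mid-depth of clay below the ground surface: z = 3.4 + 5.1/2 = 5.95 m.
Total vertical stress at mid-clay: σ_v = 17.8×3.4 + 17.4×2.55 = 104.89 kPa.
Pore pressure: u = 9.81×(5.95 − 0) = 58.37 kPa.
Initial effective stress: σ'_0 = σ_v − u = 104.89 − 58.37 = 46.52 kPa.
Stress increase at mid-clay by the 2:1 spreading method:
Δσ = qBL/((B+z)(L+z)) = 173×2.2×5.2/((2.2+5.95)(5.2+5.95)) = 21.779 kPa
Final effective stress: σ'_f = σ'_0 + Δσ = 46.52 + 21.779 = 68.299 kPa.
Normally consolidated clay, so the full stress increment lies on the virgin compression line:
S_c = C_c·H/(1+e₀)·log₁₀(σ'_f/σ'_0) = 0.25×5.1/(1+0.9)×log₁₀(68.299/46.52)
    = 0.67105 × 0.16677 = 0.1119 m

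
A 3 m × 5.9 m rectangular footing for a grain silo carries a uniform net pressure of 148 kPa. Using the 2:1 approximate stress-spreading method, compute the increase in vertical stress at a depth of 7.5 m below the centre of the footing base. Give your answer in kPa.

Δσ_z ≈ 18.6 kPa

By the 2:1 method the load spreads at 1 horizontal : 2 vertical, so at depth z the loaded area has grown by z in each plan dimension:
Δσ = qBL/((B+z)(L+z)) = 148×3×5.9/((3+7.5)(5.9+7.5)) = 18.618 kPa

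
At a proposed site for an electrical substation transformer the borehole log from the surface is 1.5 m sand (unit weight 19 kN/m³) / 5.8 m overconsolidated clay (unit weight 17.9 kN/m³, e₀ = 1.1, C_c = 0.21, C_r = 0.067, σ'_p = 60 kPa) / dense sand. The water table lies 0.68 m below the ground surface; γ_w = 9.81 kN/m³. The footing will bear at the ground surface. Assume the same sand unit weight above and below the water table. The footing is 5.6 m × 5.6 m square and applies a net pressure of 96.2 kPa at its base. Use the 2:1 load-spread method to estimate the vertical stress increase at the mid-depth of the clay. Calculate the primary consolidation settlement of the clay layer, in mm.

Mid-depth of clay below the ground surface: z = 1.5 + 5.8/2 = 4.4 m.
Total vertical stress at mid-clay: σ_v = 19×1.5 + 17.9×2.9 = 80.41 kPa.
Pore pressure: u = 9.81×(4.4 − 0.68) = 36.493 kPa.
Initial effective stress: σ'_0 = σ_v − u = 80.41 − 36.493 = 43.917 kPa.
Stress increase at mid-clay by the 2:1 spreading method:
Δσ = qBL/((B+z)(L+z)) = 96.2×5.6×5.6/((5.6+4.4)(5.6+4.4)) = 30.168 kPa
Final effective stress: σ'_f = 43.917 + 30.168 = 74.085 kPa.
σ'_f = 74.085 > σ'_p = 60 kPa, so the stress path crosses the preconsolidation pressure — recompression up to σ'_p, then virgin compression beyond:
S_c = H/(1+e₀)·[C_r·log₁₀(σ'_p/σ'_0) + C_c·log₁₀(σ'_f/σ'_p)]
    = 5.8/2.1 × [0.067×log₁₀(60/43.917) + 0.21×log₁₀(74.085/60)]
    = 2.7619 × [0.0090797 + 0.019232] = 0.07819 m

S_c ≈ 78.2 mm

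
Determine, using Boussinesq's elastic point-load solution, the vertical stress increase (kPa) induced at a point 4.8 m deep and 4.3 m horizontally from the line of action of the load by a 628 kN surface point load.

Boussinesq vertical stress below a point load on an elastic half-space:
Δσ_z = 3P/(2πz²) · [1 + (r/z)²]^(−5/2)
r/z = 4.3/4.8 = 0.89583; [1+(r/z)²]^(−5/2) = 0.22925.
Δσ_z = 3×628/(2π×4.8²) × 0.22925 = 13.014 × 0.22925 = 2.983 kPa

Δσ_z ≈ 2.98 kPa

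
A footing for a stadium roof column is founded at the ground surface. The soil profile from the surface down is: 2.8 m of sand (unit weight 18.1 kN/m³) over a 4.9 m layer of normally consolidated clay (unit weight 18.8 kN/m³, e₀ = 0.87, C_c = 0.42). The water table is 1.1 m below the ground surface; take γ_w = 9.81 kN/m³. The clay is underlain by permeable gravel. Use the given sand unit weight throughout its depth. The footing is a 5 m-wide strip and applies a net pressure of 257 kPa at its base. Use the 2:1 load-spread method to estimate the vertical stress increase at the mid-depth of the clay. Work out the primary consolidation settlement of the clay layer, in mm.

S_c ≈ 562 mm

Mid-depth of clay below the ground surface: z = 2.8 + 4.9/2 = 5.25 m.
Total vertical stress at mid-clay: σ_v = 18.1×2.8 + 18.8×2.45 = 96.74 kPa.
Pore pressure: u = 9.81×(5.25 − 1.1) = 40.712 kPa.
Initial effective stress: σ'_0 = σ_v − u = 96.74 − 40.712 = 56.028 kPa.
Stress increase at mid-clay by the 2:1 spreading method:
Δσ = qB/(B+z) = 257×5/(5+5.25) = 125.37 kPa
Final effective stress: σ'_f = σ'_0 + Δσ = 56.028 + 125.37 = 181.4 kPa.
Normally consolidated clay, so the full stress increment lies on the virgin compression line:
S_c = C_c·H/(1+e₀)·log₁₀(σ'_f/σ'_0) = 0.42×4.9/(1+0.87)×log₁₀(181.4/56.028)
    = 1.1005 × 0.51023 = 0.5615 m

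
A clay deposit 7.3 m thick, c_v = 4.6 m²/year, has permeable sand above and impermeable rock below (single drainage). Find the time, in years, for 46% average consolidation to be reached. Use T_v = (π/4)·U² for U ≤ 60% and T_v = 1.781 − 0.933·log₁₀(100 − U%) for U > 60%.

Drainage path length: H_d = H = 7.3 m (single drainage).
U ≤ 60%: T_v = (π/4)·U² = (π/4)×0.46² = 0.16619.
t = T_v·H_d²/c_v = 0.16619×7.3²/4.6 = 1.925 years.

t ≈ 1.93 years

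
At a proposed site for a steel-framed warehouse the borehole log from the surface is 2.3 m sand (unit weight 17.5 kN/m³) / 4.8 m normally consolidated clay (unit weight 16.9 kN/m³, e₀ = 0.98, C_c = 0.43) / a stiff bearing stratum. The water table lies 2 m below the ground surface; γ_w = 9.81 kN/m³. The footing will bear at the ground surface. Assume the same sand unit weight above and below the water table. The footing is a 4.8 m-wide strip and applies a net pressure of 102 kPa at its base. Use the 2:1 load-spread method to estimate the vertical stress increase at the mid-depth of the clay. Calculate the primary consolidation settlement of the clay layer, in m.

Mid-depth of clay below the ground surface: z = 2.3 + 4.8/2 = 4.7 m.
Total vertical stress at mid-clay: σ_v = 17.5×2.3 + 16.9×2.4 = 80.81 kPa.
Pore pressure: u = 9.81×(4.7 − 2) = 26.487 kPa.
Initial effective stress: σ'_0 = σ_v − u = 80.81 − 26.487 = 54.323 kPa.
Stress increase at mid-clay by the 2:1 spreading method:
Δσ = qB/(B+z) = 102×4.8/(4.8+4.7) = 51.537 kPa
Final effective stress: σ'_f = σ'_0 + Δσ = 54.323 + 51.537 = 105.86 kPa.
Normally consolidated clay, so the full stress increment lies on the virgin compression line:
S_c = C_c·H/(1+e₀)·log₁₀(σ'_f/σ'_0) = 0.43×4.8/(1+0.98)×log₁₀(105.86/54.323)
    = 1.0424 × 0.28975 = 0.302 m

S_c ≈ 0.302 m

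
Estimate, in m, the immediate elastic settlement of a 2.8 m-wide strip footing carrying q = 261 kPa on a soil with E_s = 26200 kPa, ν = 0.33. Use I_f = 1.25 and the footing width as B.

Immediate (elastic) settlement: S_e = q·B·(1−ν²)/E_s · I_f.
S_e = 261 × 2.8 × (1 − 0.33²) / 26200 × 1.25
    = 261 × 2.8 × 0.8911 / 26200 × 1.25
    = 0.03107 m

S_e ≈ 0.0311 m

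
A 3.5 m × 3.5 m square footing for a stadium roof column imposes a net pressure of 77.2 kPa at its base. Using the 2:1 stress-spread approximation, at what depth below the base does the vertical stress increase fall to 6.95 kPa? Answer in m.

2:1 spreading — at depth z the loaded area has grown by z in each plan dimension:
qB²/(B+z)² = Δσ_z ⇒ z = B(√(q/Δσ_z) − 1) = 3.5×(√(77.2/6.95) − 1) = 8.165 m

z ≈ 8.16 m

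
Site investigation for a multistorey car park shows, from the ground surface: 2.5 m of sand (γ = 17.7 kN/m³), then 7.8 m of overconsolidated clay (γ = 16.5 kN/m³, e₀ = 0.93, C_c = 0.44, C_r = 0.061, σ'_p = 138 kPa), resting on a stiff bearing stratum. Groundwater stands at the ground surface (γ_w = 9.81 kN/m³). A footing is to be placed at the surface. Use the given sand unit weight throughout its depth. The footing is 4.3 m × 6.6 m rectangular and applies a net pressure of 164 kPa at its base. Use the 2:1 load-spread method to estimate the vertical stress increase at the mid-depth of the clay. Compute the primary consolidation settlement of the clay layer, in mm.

Mid-depth of clay below the ground surface: z = 2.5 + 7.8/2 = 6.4 m.
Total vertical stress at mid-clay: σ_v = 17.7×2.5 + 16.5×3.9 = 108.6 kPa.
Pore pressure: u = 9.81×(6.4 − 0) = 62.784 kPa.
Initial effective stress: σ'_0 = σ_v − u = 108.6 − 62.784 = 45.816 kPa.
Stress increase at mid-clay by the 2:1 spreading method:
Δσ = qBL/((B+z)(L+z)) = 164×4.3×6.6/((4.3+6.4)(6.6+6.4)) = 33.46 kPa
Final effective stress: σ'_f = 45.816 + 33.46 = 79.276 kPa.
σ'_f = 79.276 ≤ σ'_p = 138 kPa, so the clay remains overconsolidated and only the recompression index applies:
S_c = C_r·H/(1+e₀)·log₁₀(σ'_f/σ'_0) = 0.061×7.8/1.93×log₁₀(79.276/45.816)
    = 0.24653 × 0.23812 = 0.0587 m

S_c ≈ 58.7 mm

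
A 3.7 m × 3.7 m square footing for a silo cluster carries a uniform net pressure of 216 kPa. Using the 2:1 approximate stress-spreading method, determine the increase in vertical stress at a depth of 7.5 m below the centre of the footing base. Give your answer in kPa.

Δσ_z ≈ 23.6 kPa

By the 2:1 method the load spreads at 1 horizontal : 2 vertical, so at depth z the loaded area has grown by z in each plan dimension:
Δσ = qBL/((B+z)(L+z)) = 216×3.7×3.7/((3.7+7.5)(3.7+7.5)) = 23.573 kPa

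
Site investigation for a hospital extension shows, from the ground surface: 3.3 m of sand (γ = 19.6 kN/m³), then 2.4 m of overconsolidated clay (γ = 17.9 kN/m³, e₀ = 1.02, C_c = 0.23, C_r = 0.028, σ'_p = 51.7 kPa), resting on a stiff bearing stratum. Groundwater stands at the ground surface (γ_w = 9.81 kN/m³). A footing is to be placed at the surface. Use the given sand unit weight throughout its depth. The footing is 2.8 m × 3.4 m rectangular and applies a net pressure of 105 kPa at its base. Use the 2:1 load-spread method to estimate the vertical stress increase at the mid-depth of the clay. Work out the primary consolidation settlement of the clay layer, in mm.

Mid-depth of clay below the ground surface: z = 3.3 + 2.4/2 = 4.5 m.
Total vertical stress at mid-clay: σ_v = 19.6×3.3 + 17.9×1.2 = 86.16 kPa.
Pore pressure: u = 9.81×(4.5 − 0) = 44.145 kPa.
Initial effective stress: σ'_0 = σ_v − u = 86.16 − 44.145 = 42.015 kPa.
Stress increase at mid-clay by the 2:1 spreading method:
Δσ = qBL/((B+z)(L+z)) = 105×2.8×3.4/((2.8+4.5)(3.4+4.5)) = 17.333 kPa
Final effective stress: σ'_f = 42.015 + 17.333 = 59.348 kPa.
σ'_f = 59.348 > σ'_p = 51.7 kPa, so the stress path crosses the preconsolidation pressure — recompression up to σ'_p, then virgin compression beyond:
S_c = H/(1+e₀)·[C_r·log₁₀(σ'_p/σ'_0) + C_c·log₁₀(σ'_f/σ'_p)]
    = 2.4/2.02 × [0.028×log₁₀(51.7/42.015) + 0.23×log₁₀(59.348/51.7)]
    = 1.1881 × [0.0025224 + 0.013781] = 0.01937 m

S_c ≈ 19.4 mm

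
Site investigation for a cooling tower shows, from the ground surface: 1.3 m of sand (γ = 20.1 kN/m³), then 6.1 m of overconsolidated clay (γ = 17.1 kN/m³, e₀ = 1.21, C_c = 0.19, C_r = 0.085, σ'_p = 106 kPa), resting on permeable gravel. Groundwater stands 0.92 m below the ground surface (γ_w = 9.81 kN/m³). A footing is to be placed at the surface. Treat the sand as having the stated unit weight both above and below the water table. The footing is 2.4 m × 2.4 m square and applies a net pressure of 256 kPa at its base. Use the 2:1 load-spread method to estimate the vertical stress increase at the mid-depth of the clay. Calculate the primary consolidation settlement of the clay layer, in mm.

S_c ≈ 55.6 mm

Mid-depth of clay below the ground surface: z = 1.3 + 6.1/2 = 4.35 m.
Total vertical stress at mid-clay: σ_v = 20.1×1.3 + 17.1×3.05 = 78.285 kPa.
Pore pressure: u = 9.81×(4.35 − 0.92) = 33.648 kPa.
Initial effective stress: σ'_0 = σ_v − u = 78.285 − 33.648 = 44.637 kPa.
Stress increase at mid-clay by the 2:1 spreading method:
Δσ = qBL/((B+z)(L+z)) = 256×2.4×2.4/((2.4+4.35)(2.4+4.35)) = 32.363 kPa
Final effective stress: σ'_f = 44.637 + 32.363 = 77 kPa.
σ'_f = 77 ≤ σ'_p = 106 kPa, so the clay remains overconsolidated and only the recompression index applies:
S_c = C_r·H/(1+e₀)·log₁₀(σ'_f/σ'_0) = 0.085×6.1/2.21×log₁₀(77/44.637)
    = 0.23462 × 0.2368 = 0.05556 m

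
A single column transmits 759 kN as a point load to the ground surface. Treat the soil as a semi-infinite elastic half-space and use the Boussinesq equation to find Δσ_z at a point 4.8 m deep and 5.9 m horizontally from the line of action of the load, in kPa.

Boussinesq vertical stress below a point load on an elastic half-space:
Δσ_z = 3P/(2πz²) · [1 + (r/z)²]^(−5/2)
r/z = 5.9/4.8 = 1.2292; [1+(r/z)²]^(−5/2) = 0.1001.
Δσ_z = 3×759/(2π×4.8²) × 0.1001 = 15.729 × 0.1001 = 1.574 kPa

Δσ_z ≈ 1.57 kPa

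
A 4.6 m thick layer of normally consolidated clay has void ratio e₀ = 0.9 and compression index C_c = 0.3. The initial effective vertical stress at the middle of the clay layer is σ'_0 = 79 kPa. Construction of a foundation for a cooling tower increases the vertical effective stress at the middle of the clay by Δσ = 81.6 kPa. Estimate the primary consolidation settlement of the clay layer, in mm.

S_c ≈ 224 mm

Final effective stress: σ'_f = σ'_0 + Δσ = 79 + 81.6 = 160.6 kPa.
Normally consolidated clay, so the full stress increment lies on the virgin compression line:
S_c = C_c·H/(1+e₀)·log₁₀(σ'_f/σ'_0) = 0.3×4.6/(1+0.9)×log₁₀(160.6/79)
    = 0.72632 × 0.30812 = 0.2238 m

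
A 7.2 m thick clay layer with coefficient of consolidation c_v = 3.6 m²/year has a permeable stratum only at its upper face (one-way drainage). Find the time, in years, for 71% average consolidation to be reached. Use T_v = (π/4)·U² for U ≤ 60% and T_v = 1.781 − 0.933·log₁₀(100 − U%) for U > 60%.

t ≈ 6 years

Drainage path length: H_d = H = 7.2 m (single drainage).
U > 60%: T_v = 1.781 − 0.933·log₁₀(100 − 71) = 0.41658.
t = T_v·H_d²/c_v = 0.41658×7.2²/3.6 = 5.999 years.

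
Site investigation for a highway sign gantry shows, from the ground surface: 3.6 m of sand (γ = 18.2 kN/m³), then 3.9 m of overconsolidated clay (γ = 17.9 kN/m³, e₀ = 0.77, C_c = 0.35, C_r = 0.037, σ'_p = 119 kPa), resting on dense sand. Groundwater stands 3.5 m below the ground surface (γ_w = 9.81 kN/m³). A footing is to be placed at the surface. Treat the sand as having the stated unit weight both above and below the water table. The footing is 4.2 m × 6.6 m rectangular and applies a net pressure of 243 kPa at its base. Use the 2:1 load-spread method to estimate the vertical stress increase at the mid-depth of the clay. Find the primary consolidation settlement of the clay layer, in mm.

Mid-depth of clay below the ground surface: z = 3.6 + 3.9/2 = 5.55 m.
Total vertical stress at mid-clay: σ_v = 18.2×3.6 + 17.9×1.95 = 100.42 kPa.
Pore pressure: u = 9.81×(5.55 − 3.5) = 20.11 kPa.
Initial effective stress: σ'_0 = σ_v − u = 100.42 − 20.11 = 80.31 kPa.
Stress increase at mid-clay by the 2:1 spreading method:
Δσ = qBL/((B+z)(L+z)) = 243×4.2×6.6/((4.2+5.55)(6.6+5.55)) = 56.862 kPa
Final effective stress: σ'_f = 80.31 + 56.862 = 137.17 kPa.
σ'_f = 137.17 > σ'_p = 119 kPa, so the stress path crosses the preconsolidation pressure — recompression up to σ'_p, then virgin compression beyond:
S_c = H/(1+e₀)·[C_r·log₁₀(σ'_p/σ'_0) + C_c·log₁₀(σ'_f/σ'_p)]
    = 3.9/1.77 × [0.037×log₁₀(119/80.31) + 0.35×log₁₀(137.17/119)]
    = 2.2034 × [0.0063188 + 0.021599] = 0.06151 m

S_c ≈ 61.5 mm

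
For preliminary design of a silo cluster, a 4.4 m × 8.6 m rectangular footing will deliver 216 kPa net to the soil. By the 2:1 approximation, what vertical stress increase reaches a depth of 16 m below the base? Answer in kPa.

By the 2:1 method the load spreads at 1 horizontal : 2 vertical, so at depth z the loaded area has grown by z in each plan dimension:
Δσ = qBL/((B+z)(L+z)) = 216×4.4×8.6/((4.4+16)(8.6+16)) = 16.287 kPa

Δσ_z ≈ 16.3 kPa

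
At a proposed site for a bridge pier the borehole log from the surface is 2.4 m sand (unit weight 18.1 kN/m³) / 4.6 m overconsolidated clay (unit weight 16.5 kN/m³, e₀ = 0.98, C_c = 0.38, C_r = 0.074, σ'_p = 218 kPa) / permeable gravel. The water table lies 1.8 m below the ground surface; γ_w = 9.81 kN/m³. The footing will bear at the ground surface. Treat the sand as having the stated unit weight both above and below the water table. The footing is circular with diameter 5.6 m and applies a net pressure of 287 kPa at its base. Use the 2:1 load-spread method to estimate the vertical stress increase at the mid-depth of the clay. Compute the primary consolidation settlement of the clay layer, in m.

S_c ≈ 0.0714 m

Mid-depth of clay below the ground surface: z = 2.4 + 4.6/2 = 4.7 m.
Total vertical stress at mid-clay: σ_v = 18.1×2.4 + 16.5×2.3 = 81.39 kPa.
Pore pressure: u = 9.81×(4.7 − 1.8) = 28.449 kPa.
Initial effective stress: σ'_0 = σ_v − u = 81.39 − 28.449 = 52.941 kPa.
Stress increase at mid-clay by the 2:1 spreading method:
Δσ ≈ qD²/(D+z)² = 287×5.6²/(5.6+4.7)² = 84.837 kPa
Final effective stress: σ'_f = 52.941 + 84.837 = 137.78 kPa.
σ'_f = 137.78 ≤ σ'_p = 218 kPa, so the clay remains overconsolidated and only the recompression index applies:
S_c = C_r·H/(1+e₀)·log₁₀(σ'_f/σ'_0) = 0.074×4.6/1.98×log₁₀(137.78/52.941)
    = 0.17192 × 0.41539 = 0.07141 m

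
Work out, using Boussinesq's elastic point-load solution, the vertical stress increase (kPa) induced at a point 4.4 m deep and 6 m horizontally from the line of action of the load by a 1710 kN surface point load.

Boussinesq vertical stress below a point load on an elastic half-space:
Δσ_z = 3P/(2πz²) · [1 + (r/z)²]^(−5/2)
r/z = 6/4.4 = 1.3636; [1+(r/z)²]^(−5/2) = 0.072322.
Δσ_z = 3×1710/(2π×4.4²) × 0.072322 = 42.173 × 0.072322 = 3.05 kPa

Δσ_z ≈ 3.05 kPa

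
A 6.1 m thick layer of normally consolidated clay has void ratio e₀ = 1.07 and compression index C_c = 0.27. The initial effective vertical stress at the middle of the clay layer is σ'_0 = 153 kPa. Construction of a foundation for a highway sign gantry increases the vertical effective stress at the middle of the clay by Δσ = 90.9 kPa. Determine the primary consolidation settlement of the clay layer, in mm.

S_c ≈ 161 mm

Final effective stress: σ'_f = σ'_0 + Δσ = 153 + 90.9 = 243.9 kPa.
Normally consolidated clay, so the full stress increment lies on the virgin compression line:
S_c = C_c·H/(1+e₀)·log₁₀(σ'_f/σ'_0) = 0.27×6.1/(1+1.07)×log₁₀(243.9/153)
    = 0.79565 × 0.20252 = 0.1611 m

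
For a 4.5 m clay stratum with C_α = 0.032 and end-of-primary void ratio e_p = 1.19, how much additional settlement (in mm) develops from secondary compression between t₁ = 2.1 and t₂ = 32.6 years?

S_s ≈ 78.3 mm

Secondary compression: S_s = C_α·H/(1+e_p)·log₁₀(t₂/t₁)
S_s = 0.032×4.5/(1+1.19)×log₁₀(32.6/2.1)
    = 0.06575 × 1.191 = 0.07831 m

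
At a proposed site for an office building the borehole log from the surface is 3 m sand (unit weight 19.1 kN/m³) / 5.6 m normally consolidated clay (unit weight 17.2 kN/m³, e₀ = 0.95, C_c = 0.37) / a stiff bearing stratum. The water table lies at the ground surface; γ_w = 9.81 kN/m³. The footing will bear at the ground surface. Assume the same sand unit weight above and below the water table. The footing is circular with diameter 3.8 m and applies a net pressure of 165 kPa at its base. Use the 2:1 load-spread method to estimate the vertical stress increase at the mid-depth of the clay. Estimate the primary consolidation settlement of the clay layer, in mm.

Mid-depth of clay below the ground surface: z = 3 + 5.6/2 = 5.8 m.
Total vertical stress at mid-clay: σ_v = 19.1×3 + 17.2×2.8 = 105.46 kPa.
Pore pressure: u = 9.81×(5.8 − 0) = 56.898 kPa.
Initial effective stress: σ'_0 = σ_v − u = 105.46 − 56.898 = 48.562 kPa.
Stress increase at mid-clay by the 2:1 spreading method:
Δσ ≈ qD²/(D+z)² = 165×3.8²/(3.8+5.8)² = 25.853 kPa
Final effective stress: σ'_f = σ'_0 + Δσ = 48.562 + 25.853 = 74.415 kPa.
Normally consolidated clay, so the full stress increment lies on the virgin compression line:
S_c = C_c·H/(1+e₀)·log₁₀(σ'_f/σ'_0) = 0.37×5.6/(1+0.95)×log₁₀(74.415/48.562)
    = 1.0626 × 0.18536 = 0.197 m

S_c ≈ 197 mm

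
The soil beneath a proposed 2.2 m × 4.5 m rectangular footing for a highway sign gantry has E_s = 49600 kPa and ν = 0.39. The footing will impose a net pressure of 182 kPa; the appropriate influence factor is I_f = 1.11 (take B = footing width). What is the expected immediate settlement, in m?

Immediate (elastic) settlement: S_e = q·B·(1−ν²)/E_s · I_f.
S_e = 182 × 2.2 × (1 − 0.39²) / 49600 × 1.11
    = 182 × 2.2 × 0.8479 / 49600 × 1.11
    = 0.007598 m

S_e ≈ 0.0076 m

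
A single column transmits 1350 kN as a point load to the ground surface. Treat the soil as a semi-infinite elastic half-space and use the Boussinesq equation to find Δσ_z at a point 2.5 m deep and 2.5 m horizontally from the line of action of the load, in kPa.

Boussinesq vertical stress below a point load on an elastic half-space:
Δσ_z = 3P/(2πz²) · [1 + (r/z)²]^(−5/2)
r/z = 2.5/2.5 = 1; [1+(r/z)²]^(−5/2) = 0.17678.
Δσ_z = 3×1350/(2π×2.5²) × 0.17678 = 103.13 × 0.17678 = 18.23 kPa

Δσ_z ≈ 18.2 kPa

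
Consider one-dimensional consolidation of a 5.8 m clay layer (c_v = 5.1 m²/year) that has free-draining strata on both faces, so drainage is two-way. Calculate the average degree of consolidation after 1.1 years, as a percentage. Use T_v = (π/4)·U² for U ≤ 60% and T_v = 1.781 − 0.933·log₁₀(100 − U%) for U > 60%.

U ≈ 84.4 %

Drainage path length: H_d = H/2 = 2.9 m (double drainage).
T_v = c_v·t/H_d² = 5.1×1.1/2.9² = 0.66706.
T_v = 0.66706 corresponds to the U > 60% branch:
U = 1 − 10^((1.781 − T_v)/0.933)/100 = 0.8437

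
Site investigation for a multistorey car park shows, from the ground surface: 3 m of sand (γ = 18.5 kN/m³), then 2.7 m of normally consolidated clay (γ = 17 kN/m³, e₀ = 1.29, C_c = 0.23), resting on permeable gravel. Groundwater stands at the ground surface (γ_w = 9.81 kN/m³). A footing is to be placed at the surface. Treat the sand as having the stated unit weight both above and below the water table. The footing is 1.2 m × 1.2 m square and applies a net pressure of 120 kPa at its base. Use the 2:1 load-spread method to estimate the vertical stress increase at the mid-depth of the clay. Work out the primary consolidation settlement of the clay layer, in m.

S_c ≈ 0.0172 m

Mid-depth of clay below the ground surface: z = 3 + 2.7/2 = 4.35 m.
Total vertical stress at mid-clay: σ_v = 18.5×3 + 17×1.35 = 78.45 kPa.
Pore pressure: u = 9.81×(4.35 − 0) = 42.673 kPa.
Initial effective stress: σ'_0 = σ_v − u = 78.45 − 42.673 = 35.777 kPa.
Stress increase at mid-clay by the 2:1 spreading method:
Δσ = qBL/((B+z)(L+z)) = 120×1.2×1.2/((1.2+4.35)(1.2+4.35)) = 5.6099 kPa
Final effective stress: σ'_f = σ'_0 + Δσ = 35.777 + 5.6099 = 41.387 kPa.
Normally consolidated clay, so the full stress increment lies on the virgin compression line:
S_c = C_c·H/(1+e₀)·log₁₀(σ'_f/σ'_0) = 0.23×2.7/(1+1.29)×log₁₀(41.387/35.777)
    = 0.27118 × 0.06326 = 0.01715 m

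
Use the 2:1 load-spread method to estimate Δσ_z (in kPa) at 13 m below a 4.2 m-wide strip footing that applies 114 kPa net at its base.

By the 2:1 method the load spreads at 1 horizontal : 2 vertical, so at depth z the loaded area has grown by z in each plan dimension:
Δσ = qB/(B+z) = 114×4.2/(4.2+13) = 27.837 kPa

Δσ_z ≈ 27.8 kPa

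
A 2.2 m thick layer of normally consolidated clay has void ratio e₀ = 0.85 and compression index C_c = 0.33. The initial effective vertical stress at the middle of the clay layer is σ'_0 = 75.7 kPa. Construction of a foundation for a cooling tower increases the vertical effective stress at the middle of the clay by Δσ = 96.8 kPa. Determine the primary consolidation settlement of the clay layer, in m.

S_c ≈ 0.14 m

Final effective stress: σ'_f = σ'_0 + Δσ = 75.7 + 96.8 = 172.5 kPa.
Normally consolidated clay, so the full stress increment lies on the virgin compression line:
S_c = C_c·H/(1+e₀)·log₁₀(σ'_f/σ'_0) = 0.33×2.2/(1+0.85)×log₁₀(172.5/75.7)
    = 0.39243 × 0.35769 = 0.1404 m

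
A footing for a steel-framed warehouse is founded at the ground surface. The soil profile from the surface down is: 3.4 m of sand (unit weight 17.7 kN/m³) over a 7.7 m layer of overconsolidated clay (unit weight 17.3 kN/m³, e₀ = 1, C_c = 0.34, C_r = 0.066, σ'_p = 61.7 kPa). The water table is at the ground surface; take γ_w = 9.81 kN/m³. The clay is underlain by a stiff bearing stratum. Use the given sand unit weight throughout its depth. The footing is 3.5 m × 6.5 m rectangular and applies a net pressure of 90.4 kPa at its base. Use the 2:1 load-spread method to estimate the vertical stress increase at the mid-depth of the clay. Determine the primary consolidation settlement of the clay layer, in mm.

Mid-depth of clay below the ground surface: z = 3.4 + 7.7/2 = 7.25 m.
Total vertical stress at mid-clay: σ_v = 17.7×3.4 + 17.3×3.85 = 126.78 kPa.
Pore pressure: u = 9.81×(7.25 − 0) = 71.123 kPa.
Initial effective stress: σ'_0 = σ_v − u = 126.78 − 71.123 = 55.657 kPa.
Stress increase at mid-clay by the 2:1 spreading method:
Δσ = qBL/((B+z)(L+z)) = 90.4×3.5×6.5/((3.5+7.25)(6.5+7.25)) = 13.914 kPa
Final effective stress: σ'_f = 55.657 + 13.914 = 69.571 kPa.
σ'_f = 69.571 > σ'_p = 61.7 kPa, so the stress path crosses the preconsolidation pressure — recompression up to σ'_p, then virgin compression beyond:
S_c = H/(1+e₀)·[C_r·log₁₀(σ'_p/σ'_0) + C_c·log₁₀(σ'_f/σ'_p)]
    = 7.7/2 × [0.066×log₁₀(61.7/55.657) + 0.34×log₁₀(69.571/61.7)]
    = 3.85 × [0.0029545 + 0.017729] = 0.07963 m

S_c ≈ 79.6 mm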